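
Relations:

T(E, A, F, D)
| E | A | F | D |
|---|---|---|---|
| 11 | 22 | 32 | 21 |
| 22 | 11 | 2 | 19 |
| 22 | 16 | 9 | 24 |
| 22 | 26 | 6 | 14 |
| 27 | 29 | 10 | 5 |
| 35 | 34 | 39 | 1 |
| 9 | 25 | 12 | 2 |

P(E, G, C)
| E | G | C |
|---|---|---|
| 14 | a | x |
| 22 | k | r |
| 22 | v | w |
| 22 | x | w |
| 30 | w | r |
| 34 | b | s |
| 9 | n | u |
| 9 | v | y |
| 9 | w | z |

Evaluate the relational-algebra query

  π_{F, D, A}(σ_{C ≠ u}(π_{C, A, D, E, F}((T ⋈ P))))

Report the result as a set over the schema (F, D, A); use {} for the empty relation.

{(12, 2, 25), (2, 19, 11), (6, 14, 26), (9, 24, 16)}

T ⋈ P (natural join on E): {(22, 11, 2, 19, k, r), (22, 11, 2, 19, v, w), (22, 11, 2, 19, x, w), (22, 16, 9, 24, k, r), (22, 16, 9, 24, v, w), (22, 16, 9, 24, x, w), (22, 26, 6, 14, k, r), (22, 26, 6, 14, v, w), (22, 26, 6, 14, x, w), (9, 25, 12, 2, n, u), (9, 25, 12, 2, v, y), (9, 25, 12, 2, w, z)}
Projecting to C, A, D, E, F (3 duplicate(s) eliminated): {(r, 11, 19, 22, 2), (r, 16, 24, 22, 9), (r, 26, 14, 22, 6), (u, 25, 2, 9, 12), (w, 11, 19, 22, 2), (w, 16, 24, 22, 9), (w, 26, 14, 22, 6), (y, 25, 2, 9, 12), (z, 25, 2, 9, 12)}
Selection C ≠ u: {(r, 11, 19, 22, 2), (r, 16, 24, 22, 9), (r, 26, 14, 22, 6), (w, 11, 19, 22, 2), (w, 16, 24, 22, 9), (w, 26, 14, 22, 6), (y, 25, 2, 9, 12), (z, 25, 2, 9, 12)}
Projecting to F, D, A (4 duplicate(s) eliminated): {(12, 2, 25), (2, 19, 11), (6, 14, 26), (9, 24, 16)}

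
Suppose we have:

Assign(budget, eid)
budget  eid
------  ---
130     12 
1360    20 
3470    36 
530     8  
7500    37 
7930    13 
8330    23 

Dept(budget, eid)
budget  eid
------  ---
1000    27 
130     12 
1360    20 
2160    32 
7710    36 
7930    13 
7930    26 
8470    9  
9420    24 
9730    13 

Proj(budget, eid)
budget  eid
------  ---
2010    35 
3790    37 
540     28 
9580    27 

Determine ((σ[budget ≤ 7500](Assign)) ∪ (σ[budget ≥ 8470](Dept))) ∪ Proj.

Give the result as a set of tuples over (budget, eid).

{(130, 12), (1360, 20), (2010, 35), (3470, 36), (3790, 37), (530, 8), (540, 28), (7500, 37), (8470, 9), (9420, 24), (9580, 27), (9730, 13)}

Selection budget ≤ 7500: {(130, 12), (1360, 20), (3470, 36), (530, 8), (7500, 37)}
Selection budget ≥ 8470: {(8470, 9), (9420, 24), (9730, 13)}
Set union of the two operands is {(130, 12), (1360, 20), (3470, 36), (530, 8), (7500, 37), (8470, 9), (9420, 24), (9730, 13)}.
Set union of the two operands is {(130, 12), (1360, 20), (2010, 35), (3470, 36), (3790, 37), (530, 8), (540, 28), (7500, 37), (8470, 9), (9420, 24), (9580, 27), (9730, 13)}.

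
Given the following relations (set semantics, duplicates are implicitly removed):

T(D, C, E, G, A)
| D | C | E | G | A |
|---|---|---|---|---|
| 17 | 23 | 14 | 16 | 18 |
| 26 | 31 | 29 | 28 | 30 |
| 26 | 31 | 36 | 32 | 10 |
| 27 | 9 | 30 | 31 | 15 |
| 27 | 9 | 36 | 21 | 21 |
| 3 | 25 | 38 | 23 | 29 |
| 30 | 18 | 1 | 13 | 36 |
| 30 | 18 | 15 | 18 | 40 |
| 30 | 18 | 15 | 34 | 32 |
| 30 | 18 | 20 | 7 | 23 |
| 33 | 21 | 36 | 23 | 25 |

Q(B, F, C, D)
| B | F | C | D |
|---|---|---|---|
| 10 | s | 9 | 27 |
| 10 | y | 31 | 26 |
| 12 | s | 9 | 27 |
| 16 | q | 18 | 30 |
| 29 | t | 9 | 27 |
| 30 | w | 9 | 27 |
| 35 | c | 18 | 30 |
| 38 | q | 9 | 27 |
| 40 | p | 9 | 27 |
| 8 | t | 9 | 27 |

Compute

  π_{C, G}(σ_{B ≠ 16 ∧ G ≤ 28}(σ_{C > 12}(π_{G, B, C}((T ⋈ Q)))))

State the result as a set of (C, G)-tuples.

{(18, 13), (18, 18), (18, 7), (31, 28)}

T ⋈ Q (natural join on D, C): {(26, 31, 29, 28, 30, 10, y), (26, 31, 36, 32, 10, 10, y), (27, 9, 30, 31, 15, 10, s), (27, 9, 30, 31, 15, 12, s), (27, 9, 30, 31, 15, 29, t), (27, 9, 30, 31, 15, 30, w), (27, 9, 30, 31, 15, 38, q), (27, 9, 30, 31, 15, 40, p), (27, 9, 30, 31, 15, 8, t), (27, 9, 36, 21, 21, 10, s), (27, 9, 36, 21, 21, 12, s), (27, 9, 36, 21, 21, 29, t), (27, 9, 36, 21, 21, 30, w), (27, 9, 36, 21, 21, 38, q), (27, 9, 36, 21, 21, 40, p), (27, 9, 36, 21, 21, 8, t), (30, 18, 1, 13, 36, 16, q), (30, 18, 1, 13, 36, 35, c), (30, 18, 15, 18, 40, 16, q), (30, 18, 15, 18, 40, 35, c), (30, 18, 15, 34, 32, 16, q), (30, 18, 15, 34, 32, 35, c), (30, 18, 20, 7, 23, 16, q), (30, 18, 20, 7, 23, 35, c)}
Projecting to G, B, C: {(13, 16, 18), (13, 35, 18), (18, 16, 18), (18, 35, 18), (21, 10, 9), (21, 12, 9), (21, 29, 9), (21, 30, 9), (21, 38, 9), (21, 40, 9), (21, 8, 9), (28, 10, 31), (31, 10, 9), (31, 12, 9), (31, 29, 9), (31, 30, 9), (31, 38, 9), (31, 40, 9), (31, 8, 9), (32, 10, 31), (34, 16, 18), (34, 35, 18), (7, 16, 18), (7, 35, 18)}
Apply σ_{C > 12}; surviving tuples: {(13, 16, 18), (13, 35, 18), (18, 16, 18), (18, 35, 18), (28, 10, 31), (32, 10, 31), (34, 16, 18), (34, 35, 18), (7, 16, 18), (7, 35, 18)}
Apply σ_{B ≠ 16 ∧ G ≤ 28}; surviving tuples: {(13, 35, 18), (18, 35, 18), (28, 10, 31), (7, 35, 18)}
Projecting to C, G: {(18, 13), (18, 18), (18, 7), (31, 28)}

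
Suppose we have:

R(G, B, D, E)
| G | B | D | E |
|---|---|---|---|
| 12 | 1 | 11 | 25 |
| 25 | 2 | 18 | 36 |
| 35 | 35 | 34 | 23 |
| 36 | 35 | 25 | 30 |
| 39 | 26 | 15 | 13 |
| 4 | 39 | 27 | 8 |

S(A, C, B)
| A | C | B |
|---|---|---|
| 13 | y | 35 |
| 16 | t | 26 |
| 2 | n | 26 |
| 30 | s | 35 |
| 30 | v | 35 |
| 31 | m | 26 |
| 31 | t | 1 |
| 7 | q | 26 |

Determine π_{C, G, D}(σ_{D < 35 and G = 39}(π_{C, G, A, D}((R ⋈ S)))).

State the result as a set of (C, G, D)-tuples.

{(m, 39, 15), (n, 39, 15), (q, 39, 15), (t, 39, 15)}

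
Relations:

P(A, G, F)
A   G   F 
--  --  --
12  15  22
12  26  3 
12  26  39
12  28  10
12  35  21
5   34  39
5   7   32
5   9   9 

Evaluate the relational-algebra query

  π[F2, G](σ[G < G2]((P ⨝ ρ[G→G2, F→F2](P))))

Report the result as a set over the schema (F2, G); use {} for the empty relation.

{(10, 15), (10, 26), (21, 15), (21, 26), (21, 28), (3, 15), (39, 15), (39, 7), (39, 9), (9, 7)}

ρ[G→G2, F→F2]: schema becomes (A, G2, F2); tuples unchanged.
P ⋈ ρ[G→G2, F→F2](P) (natural join on A): {(12, 15, 22, 15, 22), (12, 15, 22, 26, 3), (12, 15, 22, 26, 39), (12, 15, 22, 28, 10), (12, 15, 22, 35, 21), (12, 26, 3, 15, 22), (12, 26, 3, 26, 3), (12, 26, 3, 26, 39), (12, 26, 3, 28, 10), (12, 26, 3, 35, 21), (12, 26, 39, 15, 22), (12, 26, 39, 26, 3), (12, 26, 39, 26, 39), (12, 26, 39, 28, 10), (12, 26, 39, 35, 21), (12, 28, 10, 15, 22), (12, 28, 10, 26, 3), (12, 28, 10, 26, 39), (12, 28, 10, 28, 10), (12, 28, 10, 35, 21), (12, 35, 21, 15, 22), (12, 35, 21, 26, 3), (12, 35, 21, 26, 39), (12, 35, 21, 28, 10), (12, 35, 21, 35, 21), (5, 34, 39, 34, 39), (5, 34, 39, 7, 32), (5, 34, 39, 9, 9), (5, 7, 32, 34, 39), (5, 7, 32, 7, 32), (5, 7, 32, 9, 9), (5, 9, 9, 34, 39), (5, 9, 9, 7, 32), (5, 9, 9, 9, 9)}
Apply σ_{G < G2}; surviving tuples: {(12, 15, 22, 26, 3), (12, 15, 22, 26, 39), (12, 15, 22, 28, 10), (12, 15, 22, 35, 21), (12, 26, 3, 28, 10), (12, 26, 3, 35, 21), (12, 26, 39, 28, 10), (12, 26, 39, 35, 21), (12, 28, 10, 35, 21), (5, 7, 32, 34, 39), (5, 7, 32, 9, 9), (5, 9, 9, 34, 39)}
Projecting to F2, G (2 duplicate(s) eliminated): {(10, 15), (10, 26), (21, 15), (21, 26), (21, 28), (3, 15), (39, 15), (39, 7), (39, 9), (9, 7)}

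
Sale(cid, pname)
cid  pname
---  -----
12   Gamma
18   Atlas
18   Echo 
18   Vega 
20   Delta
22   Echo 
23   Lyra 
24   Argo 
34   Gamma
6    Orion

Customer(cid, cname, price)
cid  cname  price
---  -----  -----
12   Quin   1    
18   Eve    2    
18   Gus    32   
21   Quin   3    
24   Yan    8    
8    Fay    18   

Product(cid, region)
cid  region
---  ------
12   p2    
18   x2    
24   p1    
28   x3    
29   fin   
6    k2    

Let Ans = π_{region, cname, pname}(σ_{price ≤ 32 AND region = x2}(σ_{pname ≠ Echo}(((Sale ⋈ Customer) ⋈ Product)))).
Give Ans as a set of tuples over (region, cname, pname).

{(x2, Eve, Atlas), (x2, Eve, Vega), (x2, Gus, Atlas), (x2, Gus, Vega)}

Natural join on cid: {(12, Gamma, Quin, 1), (18, Atlas, Eve, 2), (18, Atlas, Gus, 32), (18, Echo, Eve, 2), (18, Echo, Gus, 32), (18, Vega, Eve, 2), (18, Vega, Gus, 32), (24, Argo, Yan, 8)}
Natural join on cid: {(12, Gamma, Quin, 1, p2), (18, Atlas, Eve, 2, x2), (18, Atlas, Gus, 32, x2), (18, Echo, Eve, 2, x2), (18, Echo, Gus, 32, x2), (18, Vega, Eve, 2, x2), (18, Vega, Gus, 32, x2), (24, Argo, Yan, 8, p1)}
σ[pname ≠ Echo]: keep tuples satisfying pname ≠ Echo → {(12, Gamma, Quin, 1, p2), (18, Atlas, Eve, 2, x2), (18, Atlas, Gus, 32, x2), (18, Vega, Eve, 2, x2), (18, Vega, Gus, 32, x2), (24, Argo, Yan, 8, p1)}
σ[price ≤ 32 AND region = x2]: keep tuples satisfying price ≤ 32 AND region = x2 → {(18, Atlas, Eve, 2, x2), (18, Atlas, Gus, 32, x2), (18, Vega, Eve, 2, x2), (18, Vega, Gus, 32, x2)}
Keep only column(s) region, cname, pname: {(x2, Eve, Atlas), (x2, Eve, Vega), (x2, Gus, Atlas), (x2, Gus, Vega)}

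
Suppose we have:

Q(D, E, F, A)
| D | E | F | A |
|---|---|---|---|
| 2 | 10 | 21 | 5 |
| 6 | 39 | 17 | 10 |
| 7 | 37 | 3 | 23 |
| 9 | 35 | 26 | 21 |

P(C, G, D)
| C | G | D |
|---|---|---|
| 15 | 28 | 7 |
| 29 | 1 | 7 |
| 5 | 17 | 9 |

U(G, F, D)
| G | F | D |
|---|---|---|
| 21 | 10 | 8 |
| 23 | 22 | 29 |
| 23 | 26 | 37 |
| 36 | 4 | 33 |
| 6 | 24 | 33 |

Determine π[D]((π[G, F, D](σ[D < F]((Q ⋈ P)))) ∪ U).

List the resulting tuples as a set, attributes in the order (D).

Natural join on D: {(7, 37, 3, 23, 15, 28), (7, 37, 3, 23, 29, 1), (9, 35, 26, 21, 5, 17)}
Selection D < F: {(9, 35, 26, 21, 5, 17)}
π_{G, F, D} gives {(17, 26, 9)}.
Taking the union: {(17, 26, 9), (21, 10, 8), (23, 22, 29), (23, 26, 37), (36, 4, 33), (6, 24, 33)}
π_{D} gives {29, 33, 37, 8, 9} (1 duplicate(s) eliminated).

{29, 33, 37, 8, 9}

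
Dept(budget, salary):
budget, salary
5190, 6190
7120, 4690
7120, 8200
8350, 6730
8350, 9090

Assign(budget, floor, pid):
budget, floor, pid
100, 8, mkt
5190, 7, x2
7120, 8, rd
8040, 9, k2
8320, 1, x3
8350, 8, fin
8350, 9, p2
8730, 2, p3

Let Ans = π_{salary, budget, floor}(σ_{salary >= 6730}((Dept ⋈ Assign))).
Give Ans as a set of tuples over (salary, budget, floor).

{(6730, 8350, 8), (6730, 8350, 9), (8200, 7120, 8), (9090, 8350, 8), (9090, 8350, 9)}

Dept ⋈ Assign (natural join on budget): {(5190, 6190, 7, x2), (7120, 4690, 8, rd), (7120, 8200, 8, rd), (8350, 6730, 8, fin), (8350, 6730, 9, p2), (8350, 9090, 8, fin), (8350, 9090, 9, p2)}
Selection salary >= 6730: {(7120, 8200, 8, rd), (8350, 6730, 8, fin), (8350, 6730, 9, p2), (8350, 9090, 8, fin), (8350, 9090, 9, p2)}
Projecting to salary, budget, floor: {(6730, 8350, 8), (6730, 8350, 9), (8200, 7120, 8), (9090, 8350, 8), (9090, 8350, 9)}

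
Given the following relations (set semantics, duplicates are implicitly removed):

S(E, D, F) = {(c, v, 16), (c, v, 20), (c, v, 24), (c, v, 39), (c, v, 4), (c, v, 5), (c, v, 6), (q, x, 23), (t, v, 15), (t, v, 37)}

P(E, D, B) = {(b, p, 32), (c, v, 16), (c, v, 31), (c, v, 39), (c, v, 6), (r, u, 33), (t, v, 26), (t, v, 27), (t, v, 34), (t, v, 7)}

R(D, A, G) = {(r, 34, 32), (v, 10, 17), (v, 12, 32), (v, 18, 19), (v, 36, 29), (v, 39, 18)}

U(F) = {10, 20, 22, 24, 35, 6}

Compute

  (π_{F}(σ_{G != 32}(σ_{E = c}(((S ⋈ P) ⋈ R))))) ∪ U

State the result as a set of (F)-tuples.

{10, 16, 20, 22, 24, 35, 39, 4, 5, 6}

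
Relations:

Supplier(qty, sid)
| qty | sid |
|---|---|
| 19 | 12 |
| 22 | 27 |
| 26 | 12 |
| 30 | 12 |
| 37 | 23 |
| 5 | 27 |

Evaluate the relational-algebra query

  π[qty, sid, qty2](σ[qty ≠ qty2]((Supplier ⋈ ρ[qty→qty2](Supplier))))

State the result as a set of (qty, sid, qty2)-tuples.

ρ[qty→qty2]: schema becomes (qty2, sid); tuples unchanged.
Natural join on sid: {(19, 12, 19), (19, 12, 26), (19, 12, 30), (22, 27, 22), (22, 27, 5), (26, 12, 19), (26, 12, 26), (26, 12, 30), (30, 12, 19), (30, 12, 26), (30, 12, 30), (37, 23, 37), (5, 27, 22), (5, 27, 5)}
Apply σ_{qty ≠ qty2}; surviving tuples: {(19, 12, 26), (19, 12, 30), (22, 27, 5), (26, 12, 19), (26, 12, 30), (30, 12, 19), (30, 12, 26), (5, 27, 22)}
Keep only column(s) qty, sid, qty2: {(19, 12, 26), (19, 12, 30), (22, 27, 5), (26, 12, 19), (26, 12, 30), (30, 12, 19), (30, 12, 26), (5, 27, 22)}

{(19, 12, 26), (19, 12, 30), (22, 27, 5), (26, 12, 19), (26, 12, 30), (30, 12, 19), (30, 12, 26), (5, 27, 22)}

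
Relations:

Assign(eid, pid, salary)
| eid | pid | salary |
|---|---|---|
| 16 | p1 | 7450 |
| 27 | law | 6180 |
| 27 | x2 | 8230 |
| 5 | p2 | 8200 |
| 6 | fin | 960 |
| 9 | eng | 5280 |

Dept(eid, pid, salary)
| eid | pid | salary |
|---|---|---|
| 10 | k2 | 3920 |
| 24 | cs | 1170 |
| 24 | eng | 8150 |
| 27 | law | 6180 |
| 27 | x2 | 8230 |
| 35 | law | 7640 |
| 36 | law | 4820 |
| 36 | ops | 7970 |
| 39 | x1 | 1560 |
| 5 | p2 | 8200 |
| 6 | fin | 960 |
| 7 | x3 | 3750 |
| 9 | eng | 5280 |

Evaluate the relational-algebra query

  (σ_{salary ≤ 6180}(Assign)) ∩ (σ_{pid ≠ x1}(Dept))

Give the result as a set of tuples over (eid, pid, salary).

σ[salary ≤ 6180]: keep tuples satisfying salary ≤ 6180 → {(27, law, 6180), (6, fin, 960), (9, eng, 5280)}
σ[pid ≠ x1]: keep tuples satisfying pid ≠ x1 → {(10, k2, 3920), (24, cs, 1170), (24, eng, 8150), (27, law, 6180), (27, x2, 8230), (35, law, 7640), (36, law, 4820), (36, ops, 7970), (5, p2, 8200), (6, fin, 960), (7, x3, 3750), (9, eng, 5280)}
Set intersection of the two operands is {(27, law, 6180), (6, fin, 960), (9, eng, 5280)}.

{(27, law, 6180), (6, fin, 960), (9, eng, 5280)}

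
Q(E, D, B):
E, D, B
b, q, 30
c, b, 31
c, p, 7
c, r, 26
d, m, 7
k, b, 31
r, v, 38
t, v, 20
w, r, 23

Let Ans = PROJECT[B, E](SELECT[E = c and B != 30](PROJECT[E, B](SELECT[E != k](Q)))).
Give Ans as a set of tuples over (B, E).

Apply σ_{E != k}; surviving tuples: {(b, q, 30), (c, b, 31), (c, p, 7), (c, r, 26), (d, m, 7), (r, v, 38), (t, v, 20), (w, r, 23)}
π[E, B]: project onto (E, B) → {(b, 30), (c, 26), (c, 31), (c, 7), (d, 7), (r, 38), (t, 20), (w, 23)}
Apply σ_{E = c and B != 30}; surviving tuples: {(c, 26), (c, 31), (c, 7)}
π[B, E]: project onto (B, E) → {(26, c), (31, c), (7, c)}

{(26, c), (31, c), (7, c)}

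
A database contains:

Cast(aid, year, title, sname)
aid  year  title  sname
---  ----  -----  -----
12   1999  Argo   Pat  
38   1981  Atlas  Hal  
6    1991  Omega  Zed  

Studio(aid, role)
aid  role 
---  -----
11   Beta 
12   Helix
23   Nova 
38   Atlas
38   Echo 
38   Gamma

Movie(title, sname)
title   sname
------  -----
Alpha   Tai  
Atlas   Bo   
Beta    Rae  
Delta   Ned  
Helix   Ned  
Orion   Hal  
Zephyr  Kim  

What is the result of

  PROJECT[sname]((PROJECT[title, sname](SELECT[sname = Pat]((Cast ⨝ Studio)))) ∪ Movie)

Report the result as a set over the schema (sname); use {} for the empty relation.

{Bo, Hal, Kim, Ned, Pat, Rae, Tai}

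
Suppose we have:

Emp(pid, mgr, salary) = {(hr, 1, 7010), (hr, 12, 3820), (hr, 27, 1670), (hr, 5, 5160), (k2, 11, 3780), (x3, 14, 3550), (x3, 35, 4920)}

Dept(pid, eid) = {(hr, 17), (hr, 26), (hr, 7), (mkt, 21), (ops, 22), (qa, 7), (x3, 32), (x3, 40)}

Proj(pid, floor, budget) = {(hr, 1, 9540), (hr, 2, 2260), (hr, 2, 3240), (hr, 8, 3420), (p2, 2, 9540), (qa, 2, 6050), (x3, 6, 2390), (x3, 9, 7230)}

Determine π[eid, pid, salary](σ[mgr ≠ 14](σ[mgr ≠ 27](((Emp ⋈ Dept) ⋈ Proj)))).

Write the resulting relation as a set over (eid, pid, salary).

{(17, hr, 3820), (17, hr, 5160), (17, hr, 7010), (26, hr, 3820), (26, hr, 5160), (26, hr, 7010), (32, x3, 4920), (40, x3, 4920), (7, hr, 3820), (7, hr, 5160), (7, hr, 7010)}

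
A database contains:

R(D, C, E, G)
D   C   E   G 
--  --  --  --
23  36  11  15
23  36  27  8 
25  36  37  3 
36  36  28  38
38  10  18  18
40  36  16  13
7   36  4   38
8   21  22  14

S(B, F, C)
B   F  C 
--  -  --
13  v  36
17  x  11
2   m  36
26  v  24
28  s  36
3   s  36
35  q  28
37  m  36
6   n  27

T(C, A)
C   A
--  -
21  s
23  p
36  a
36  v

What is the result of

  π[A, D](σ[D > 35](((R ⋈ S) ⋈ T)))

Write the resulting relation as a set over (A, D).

{(a, 36), (a, 40), (v, 36), (v, 40)}

R ⋈ S (natural join on C): {(23, 36, 11, 15, 13, v), (23, 36, 11, 15, 2, m), (23, 36, 11, 15, 28, s), (23, 36, 11, 15, 3, s), (23, 36, 11, 15, 37, m), (23, 36, 27, 8, 13, v), (23, 36, 27, 8, 2, m), (23, 36, 27, 8, 28, s), (23, 36, 27, 8, 3, s), (23, 36, 27, 8, 37, m), (25, 36, 37, 3, 13, v), (25, 36, 37, 3, 2, m), (25, 36, 37, 3, 28, s), (25, 36, 37, 3, 3, s), (25, 36, 37, 3, 37, m), (36, 36, 28, 38, 13, v), (36, 36, 28, 38, 2, m), (36, 36, 28, 38, 28, s), (36, 36, 28, 38, 3, s), (36, 36, 28, 38, 37, m), (40, 36, 16, 13, 13, v), (40, 36, 16, 13, 2, m), (40, 36, 16, 13, 28, s), (40, 36, 16, 13, 3, s), (40, 36, 16, 13, 37, m), (7, 36, 4, 38, 13, v), (7, 36, 4, 38, 2, m), (7, 36, 4, 38, 28, s), (7, 36, 4, 38, 3, s), (7, 36, 4, 38, 37, m)}
(R ⋈ S) ⋈ T (natural join on C): {(23, 36, 11, 15, 13, v, a), (23, 36, 11, 15, 13, v, v), (23, 36, 11, 15, 2, m, a), (23, 36, 11, 15, 2, m, v), (23, 36, 11, 15, 28, s, a), (23, 36, 11, 15, 28, s, v), (23, 36, 11, 15, 3, s, a), (23, 36, 11, 15, 3, s, v), (23, 36, 11, 15, 37, m, a), (23, 36, 11, 15, 37, m, v), (23, 36, 27, 8, 13, v, a), (23, 36, 27, 8, 13, v, v), (23, 36, 27, 8, 2, m, a), (23, 36, 27, 8, 2, m, v), (23, 36, 27, 8, 28, s, a), (23, 36, 27, 8, 28, s, v), (23, 36, 27, 8, 3, s, a), (23, 36, 27, 8, 3, s, v), (23, 36, 27, 8, 37, m, a), (23, 36, 27, 8, 37, m, v), (25, 36, 37, 3, 13, v, a), (25, 36, 37, 3, 13, v, v), (25, 36, 37, 3, 2, m, a), (25, 36, 37, 3, 2, m, v), (25, 36, 37, 3, 28, s, a), (25, 36, 37, 3, 28, s, v), (25, 36, 37, 3, 3, s, a), (25, 36, 37, 3, 3, s, v), (25, 36, 37, 3, 37, m, a), (25, 36, 37, 3, 37, m, v), (36, 36, 28, 38, 13, v, a), (36, 36, 28, 38, 13, v, v), (36, 36, 28, 38, 2, m, a), (36, 36, 28, 38, 2, m, v), (36, 36, 28, 38, 28, s, a), (36, 36, 28, 38, 28, s, v), (36, 36, 28, 38, 3, s, a), (36, 36, 28, 38, 3, s, v), (36, 36, 28, 38, 37, m, a), (36, 36, 28, 38, 37, m, v), (40, 36, 16, 13, 13, v, a), (40, 36, 16, 13, 13, v, v), (40, 36, 16, 13, 2, m, a), (40, 36, 16, 13, 2, m, v), (40, 36, 16, 13, 28, s, a), (40, 36, 16, 13, 28, s, v), (40, 36, 16, 13, 3, s, a), (40, 36, 16, 13, 3, s, v), (40, 36, 16, 13, 37, m, a), (40, 36, 16, 13, 37, m, v), (7, 36, 4, 38, 13, v, a), (7, 36, 4, 38, 13, v, v), (7, 36, 4, 38, 2, m, a), (7, 36, 4, 38, 2, m, v), (7, 36, 4, 38, 28, s, a), (7, 36, 4, 38, 28, s, v), (7, 36, 4, 38, 3, s, a), (7, 36, 4, 38, 3, s, v), (7, 36, 4, 38, 37, m, a), (7, 36, 4, 38, 37, m, v)}
σ[D > 35]: keep tuples satisfying D > 35 → {(36, 36, 28, 38, 13, v, a), (36, 36, 28, 38, 13, v, v), (36, 36, 28, 38, 2, m, a), (36, 36, 28, 38, 2, m, v), (36, 36, 28, 38, 28, s, a), (36, 36, 28, 38, 28, s, v), (36, 36, 28, 38, 3, s, a), (36, 36, 28, 38, 3, s, v), (36, 36, 28, 38, 37, m, a), (36, 36, 28, 38, 37, m, v), (40, 36, 16, 13, 13, v, a), (40, 36, 16, 13, 13, v, v), (40, 36, 16, 13, 2, m, a), (40, 36, 16, 13, 2, m, v), (40, 36, 16, 13, 28, s, a), (40, 36, 16, 13, 28, s, v), (40, 36, 16, 13, 3, s, a), (40, 36, 16, 13, 3, s, v), (40, 36, 16, 13, 37, m, a), (40, 36, 16, 13, 37, m, v)}
π_{A, D} gives {(a, 36), (a, 40), (v, 36), (v, 40)} (16 duplicate(s) eliminated).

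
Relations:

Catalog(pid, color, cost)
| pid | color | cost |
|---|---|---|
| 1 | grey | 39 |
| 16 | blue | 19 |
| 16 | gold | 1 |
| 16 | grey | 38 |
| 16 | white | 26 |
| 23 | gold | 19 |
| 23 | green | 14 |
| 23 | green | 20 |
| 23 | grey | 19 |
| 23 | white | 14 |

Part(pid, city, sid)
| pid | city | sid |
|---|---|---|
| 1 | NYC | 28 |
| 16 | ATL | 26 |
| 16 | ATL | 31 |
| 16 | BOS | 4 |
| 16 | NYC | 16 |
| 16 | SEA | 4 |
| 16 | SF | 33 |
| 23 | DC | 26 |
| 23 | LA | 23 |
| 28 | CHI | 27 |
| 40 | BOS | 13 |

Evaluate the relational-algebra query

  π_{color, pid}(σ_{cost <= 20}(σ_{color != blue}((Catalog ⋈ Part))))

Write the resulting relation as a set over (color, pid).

{(gold, 16), (gold, 23), (green, 23), (grey, 23), (white, 23)}

Catalog ⋈ Part (natural join on pid): {(1, grey, 39, NYC, 28), (16, blue, 19, ATL, 26), (16, blue, 19, ATL, 31), (16, blue, 19, BOS, 4), (16, blue, 19, NYC, 16), (16, blue, 19, SEA, 4), (16, blue, 19, SF, 33), (16, gold, 1, ATL, 26), (16, gold, 1, ATL, 31), (16, gold, 1, BOS, 4), (16, gold, 1, NYC, 16), (16, gold, 1, SEA, 4), (16, gold, 1, SF, 33), (16, grey, 38, ATL, 26), (16, grey, 38, ATL, 31), (16, grey, 38, BOS, 4), (16, grey, 38, NYC, 16), (16, grey, 38, SEA, 4), (16, grey, 38, SF, 33), (16, white, 26, ATL, 26), (16, white, 26, ATL, 31), (16, white, 26, BOS, 4), (16, white, 26, NYC, 16), (16, white, 26, SEA, 4), (16, white, 26, SF, 33), (23, gold, 19, DC, 26), (23, gold, 19, LA, 23), (23, green, 14, DC, 26), (23, green, 14, LA, 23), (23, green, 20, DC, 26), (23, green, 20, LA, 23), (23, grey, 19, DC, 26), (23, grey, 19, LA, 23), (23, white, 14, DC, 26), (23, white, 14, LA, 23)}
Apply σ_{color != blue}; surviving tuples: {(1, grey, 39, NYC, 28), (16, gold, 1, ATL, 26), (16, gold, 1, ATL, 31), (16, gold, 1, BOS, 4), (16, gold, 1, NYC, 16), (16, gold, 1, SEA, 4), (16, gold, 1, SF, 33), (16, grey, 38, ATL, 26), (16, grey, 38, ATL, 31), (16, grey, 38, BOS, 4), (16, grey, 38, NYC, 16), (16, grey, 38, SEA, 4), (16, grey, 38, SF, 33), (16, white, 26, ATL, 26), (16, white, 26, ATL, 31), (16, white, 26, BOS, 4), (16, white, 26, NYC, 16), (16, white, 26, SEA, 4), (16, white, 26, SF, 33), (23, gold, 19, DC, 26), (23, gold, 19, LA, 23), (23, green, 14, DC, 26), (23, green, 14, LA, 23), (23, green, 20, DC, 26), (23, green, 20, LA, 23), (23, grey, 19, DC, 26), (23, grey, 19, LA, 23), (23, white, 14, DC, 26), (23, white, 14, LA, 23)}
Apply σ_{cost <= 20}; surviving tuples: {(16, gold, 1, ATL, 26), (16, gold, 1, ATL, 31), (16, gold, 1, BOS, 4), (16, gold, 1, NYC, 16), (16, gold, 1, SEA, 4), (16, gold, 1, SF, 33), (23, gold, 19, DC, 26), (23, gold, 19, LA, 23), (23, green, 14, DC, 26), (23, green, 14, LA, 23), (23, green, 20, DC, 26), (23, green, 20, LA, 23), (23, grey, 19, DC, 26), (23, grey, 19, LA, 23), (23, white, 14, DC, 26), (23, white, 14, LA, 23)}
π_{color, pid} gives {(gold, 16), (gold, 23), (green, 23), (grey, 23), (white, 23)} (11 duplicate(s) eliminated).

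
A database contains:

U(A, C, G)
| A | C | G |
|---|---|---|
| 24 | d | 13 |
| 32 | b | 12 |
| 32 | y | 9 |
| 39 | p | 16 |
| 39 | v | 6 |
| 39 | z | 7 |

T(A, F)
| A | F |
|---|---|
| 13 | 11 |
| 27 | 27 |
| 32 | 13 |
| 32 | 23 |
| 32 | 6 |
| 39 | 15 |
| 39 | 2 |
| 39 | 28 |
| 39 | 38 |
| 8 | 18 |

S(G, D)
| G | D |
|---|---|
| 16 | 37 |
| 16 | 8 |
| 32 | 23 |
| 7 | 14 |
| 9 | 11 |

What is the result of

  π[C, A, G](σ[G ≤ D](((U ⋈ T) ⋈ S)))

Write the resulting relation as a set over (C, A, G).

{(p, 39, 16), (y, 32, 9), (z, 39, 7)}

Joining U and T on A yields {(32, b, 12, 13), (32, b, 12, 23), (32, b, 12, 6), (32, y, 9, 13), (32, y, 9, 23), (32, y, 9, 6), (39, p, 16, 15), (39, p, 16, 2), (39, p, 16, 28), (39, p, 16, 38), (39, v, 6, 15), (39, v, 6, 2), (39, v, 6, 28), (39, v, 6, 38), (39, z, 7, 15), (39, z, 7, 2), (39, z, 7, 28), (39, z, 7, 38)}.
Joining (U ⋈ T) and S on G yields {(32, y, 9, 13, 11), (32, y, 9, 23, 11), (32, y, 9, 6, 11), (39, p, 16, 15, 37), (39, p, 16, 15, 8), (39, p, 16, 2, 37), (39, p, 16, 2, 8), (39, p, 16, 28, 37), (39, p, 16, 28, 8), (39, p, 16, 38, 37), (39, p, 16, 38, 8), (39, z, 7, 15, 14), (39, z, 7, 2, 14), (39, z, 7, 28, 14), (39, z, 7, 38, 14)}.
Apply σ_{G ≤ D}; surviving tuples: {(32, y, 9, 13, 11), (32, y, 9, 23, 11), (32, y, 9, 6, 11), (39, p, 16, 15, 37), (39, p, 16, 2, 37), (39, p, 16, 28, 37), (39, p, 16, 38, 37), (39, z, 7, 15, 14), (39, z, 7, 2, 14), (39, z, 7, 28, 14), (39, z, 7, 38, 14)}
Keep only column(s) C, A, G (8 duplicate(s) eliminated): {(p, 39, 16), (y, 32, 9), (z, 39, 7)}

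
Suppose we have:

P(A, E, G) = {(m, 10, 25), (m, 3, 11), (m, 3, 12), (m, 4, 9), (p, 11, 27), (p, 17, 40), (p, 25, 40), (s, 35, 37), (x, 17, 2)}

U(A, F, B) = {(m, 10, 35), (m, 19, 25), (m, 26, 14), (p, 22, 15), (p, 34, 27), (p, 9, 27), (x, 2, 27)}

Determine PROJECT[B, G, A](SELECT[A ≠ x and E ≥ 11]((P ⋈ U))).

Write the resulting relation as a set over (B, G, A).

{(15, 27, p), (15, 40, p), (27, 27, p), (27, 40, p)}

P ⋈ U (natural join on A): {(m, 10, 25, 10, 35), (m, 10, 25, 19, 25), (m, 10, 25, 26, 14), (m, 3, 11, 10, 35), (m, 3, 11, 19, 25), (m, 3, 11, 26, 14), (m, 3, 12, 10, 35), (m, 3, 12, 19, 25), (m, 3, 12, 26, 14), (m, 4, 9, 10, 35), (m, 4, 9, 19, 25), (m, 4, 9, 26, 14), (p, 11, 27, 22, 15), (p, 11, 27, 34, 27), (p, 11, 27, 9, 27), (p, 17, 40, 22, 15), (p, 17, 40, 34, 27), (p, 17, 40, 9, 27), (p, 25, 40, 22, 15), (p, 25, 40, 34, 27), (p, 25, 40, 9, 27), (x, 17, 2, 2, 27)}
Apply σ_{A ≠ x and E ≥ 11}; surviving tuples: {(p, 11, 27, 22, 15), (p, 11, 27, 34, 27), (p, 11, 27, 9, 27), (p, 17, 40, 22, 15), (p, 17, 40, 34, 27), (p, 17, 40, 9, 27), (p, 25, 40, 22, 15), (p, 25, 40, 34, 27), (p, 25, 40, 9, 27)}
π_{B, G, A} gives {(15, 27, p), (15, 40, p), (27, 27, p), (27, 40, p)} (5 duplicate(s) eliminated).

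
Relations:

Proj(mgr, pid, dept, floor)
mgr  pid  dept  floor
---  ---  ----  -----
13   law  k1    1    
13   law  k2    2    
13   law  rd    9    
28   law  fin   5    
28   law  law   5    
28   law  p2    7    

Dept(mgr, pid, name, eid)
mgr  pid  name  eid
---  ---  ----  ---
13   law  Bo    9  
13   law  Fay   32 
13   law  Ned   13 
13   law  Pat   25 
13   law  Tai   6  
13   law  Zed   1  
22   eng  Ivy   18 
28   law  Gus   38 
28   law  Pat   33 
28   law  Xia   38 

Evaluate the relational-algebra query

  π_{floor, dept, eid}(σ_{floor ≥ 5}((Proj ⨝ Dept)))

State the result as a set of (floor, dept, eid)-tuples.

{(5, fin, 33), (5, fin, 38), (5, law, 33), (5, law, 38), (7, p2, 33), (7, p2, 38), (9, rd, 1), (9, rd, 13), (9, rd, 25), (9, rd, 32), (9, rd, 6), (9, rd, 9)}

Joining Proj and Dept on mgr, pid yields {(13, law, k1, 1, Bo, 9), (13, law, k1, 1, Fay, 32), (13, law, k1, 1, Ned, 13), (13, law, k1, 1, Pat, 25), (13, law, k1, 1, Tai, 6), (13, law, k1, 1, Zed, 1), (13, law, k2, 2, Bo, 9), (13, law, k2, 2, Fay, 32), (13, law, k2, 2, Ned, 13), (13, law, k2, 2, Pat, 25), (13, law, k2, 2, Tai, 6), (13, law, k2, 2, Zed, 1), (13, law, rd, 9, Bo, 9), (13, law, rd, 9, Fay, 32), (13, law, rd, 9, Ned, 13), (13, law, rd, 9, Pat, 25), (13, law, rd, 9, Tai, 6), (13, law, rd, 9, Zed, 1), (28, law, fin, 5, Gus, 38), (28, law, fin, 5, Pat, 33), (28, law, fin, 5, Xia, 38), (28, law, law, 5, Gus, 38), (28, law, law, 5, Pat, 33), (28, law, law, 5, Xia, 38), (28, law, p2, 7, Gus, 38), (28, law, p2, 7, Pat, 33), (28, law, p2, 7, Xia, 38)}.
Selection floor ≥ 5: {(13, law, rd, 9, Bo, 9), (13, law, rd, 9, Fay, 32), (13, law, rd, 9, Ned, 13), (13, law, rd, 9, Pat, 25), (13, law, rd, 9, Tai, 6), (13, law, rd, 9, Zed, 1), (28, law, fin, 5, Gus, 38), (28, law, fin, 5, Pat, 33), (28, law, fin, 5, Xia, 38), (28, law, law, 5, Gus, 38), (28, law, law, 5, Pat, 33), (28, law, law, 5, Xia, 38), (28, law, p2, 7, Gus, 38), (28, law, p2, 7, Pat, 33), (28, law, p2, 7, Xia, 38)}
Projecting to floor, dept, eid (3 duplicate(s) eliminated): {(5, fin, 33), (5, fin, 38), (5, law, 33), (5, law, 38), (7, p2, 33), (7, p2, 38), (9, rd, 1), (9, rd, 13), (9, rd, 25), (9, rd, 32), (9, rd, 6), (9, rd, 9)}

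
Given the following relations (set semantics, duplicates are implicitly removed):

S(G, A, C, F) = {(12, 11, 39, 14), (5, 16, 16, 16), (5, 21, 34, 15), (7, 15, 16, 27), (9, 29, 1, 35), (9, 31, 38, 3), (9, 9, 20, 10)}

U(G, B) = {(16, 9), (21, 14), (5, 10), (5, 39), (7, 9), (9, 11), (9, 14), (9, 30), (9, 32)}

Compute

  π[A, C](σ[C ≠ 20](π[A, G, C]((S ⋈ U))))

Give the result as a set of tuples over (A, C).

Joining S and U on G yields {(5, 16, 16, 16, 10), (5, 16, 16, 16, 39), (5, 21, 34, 15, 10), (5, 21, 34, 15, 39), (7, 15, 16, 27, 9), (9, 29, 1, 35, 11), (9, 29, 1, 35, 14), (9, 29, 1, 35, 30), (9, 29, 1, 35, 32), (9, 31, 38, 3, 11), (9, 31, 38, 3, 14), (9, 31, 38, 3, 30), (9, 31, 38, 3, 32), (9, 9, 20, 10, 11), (9, 9, 20, 10, 14), (9, 9, 20, 10, 30), (9, 9, 20, 10, 32)}.
Projecting to A, G, C (11 duplicate(s) eliminated): {(15, 7, 16), (16, 5, 16), (21, 5, 34), (29, 9, 1), (31, 9, 38), (9, 9, 20)}
σ[C ≠ 20]: keep tuples satisfying C ≠ 20 → {(15, 7, 16), (16, 5, 16), (21, 5, 34), (29, 9, 1), (31, 9, 38)}
Projecting to A, C: {(15, 16), (16, 16), (21, 34), (29, 1), (31, 38)}

{(15, 16), (16, 16), (21, 34), (29, 1), (31, 38)}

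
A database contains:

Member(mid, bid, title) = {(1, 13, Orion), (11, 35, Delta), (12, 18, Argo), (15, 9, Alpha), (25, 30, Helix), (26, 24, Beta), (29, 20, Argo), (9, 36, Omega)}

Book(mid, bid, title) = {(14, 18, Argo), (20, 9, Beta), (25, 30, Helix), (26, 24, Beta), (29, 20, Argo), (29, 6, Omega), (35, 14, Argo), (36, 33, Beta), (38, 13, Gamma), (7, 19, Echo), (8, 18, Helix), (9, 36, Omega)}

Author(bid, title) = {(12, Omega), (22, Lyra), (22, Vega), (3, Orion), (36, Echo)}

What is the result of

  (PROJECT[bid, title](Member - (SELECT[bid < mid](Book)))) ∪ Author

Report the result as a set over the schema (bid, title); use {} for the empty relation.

Selection bid < mid: {(20, 9, Beta), (26, 24, Beta), (29, 20, Argo), (29, 6, Omega), (35, 14, Argo), (36, 33, Beta), (38, 13, Gamma)}
Taking the difference: {(1, 13, Orion), (11, 35, Delta), (12, 18, Argo), (15, 9, Alpha), (25, 30, Helix), (9, 36, Omega)}
Projecting to bid, title: {(13, Orion), (18, Argo), (30, Helix), (35, Delta), (36, Omega), (9, Alpha)}
Taking the union: {(12, Omega), (13, Orion), (18, Argo), (22, Lyra), (22, Vega), (3, Orion), (30, Helix), (35, Delta), (36, Echo), (36, Omega), (9, Alpha)}

{(12, Omega), (13, Orion), (18, Argo), (22, Lyra), (22, Vega), (3, Orion), (30, Helix), (35, Delta), (36, Echo), (36, Omega), (9, Alpha)}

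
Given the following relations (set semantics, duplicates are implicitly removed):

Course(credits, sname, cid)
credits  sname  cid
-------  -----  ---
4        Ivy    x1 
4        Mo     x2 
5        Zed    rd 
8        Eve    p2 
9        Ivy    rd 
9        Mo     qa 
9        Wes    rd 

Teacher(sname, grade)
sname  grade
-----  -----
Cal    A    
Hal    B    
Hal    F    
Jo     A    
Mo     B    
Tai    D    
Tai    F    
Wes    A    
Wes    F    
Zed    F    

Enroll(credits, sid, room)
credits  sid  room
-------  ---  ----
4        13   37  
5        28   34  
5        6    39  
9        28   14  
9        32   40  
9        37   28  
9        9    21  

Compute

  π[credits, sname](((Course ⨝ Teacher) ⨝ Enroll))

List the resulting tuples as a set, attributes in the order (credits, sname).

Natural join on sname: {(4, Mo, x2, B), (5, Zed, rd, F), (9, Mo, qa, B), (9, Wes, rd, A), (9, Wes, rd, F)}
Natural join on credits: {(4, Mo, x2, B, 13, 37), (5, Zed, rd, F, 28, 34), (5, Zed, rd, F, 6, 39), (9, Mo, qa, B, 28, 14), (9, Mo, qa, B, 32, 40), (9, Mo, qa, B, 37, 28), (9, Mo, qa, B, 9, 21), (9, Wes, rd, A, 28, 14), (9, Wes, rd, A, 32, 40), (9, Wes, rd, A, 37, 28), (9, Wes, rd, A, 9, 21), (9, Wes, rd, F, 28, 14), (9, Wes, rd, F, 32, 40), (9, Wes, rd, F, 37, 28), (9, Wes, rd, F, 9, 21)}
π_{credits, sname} gives {(4, Mo), (5, Zed), (9, Mo), (9, Wes)} (11 duplicate(s) eliminated).

{(4, Mo), (5, Zed), (9, Mo), (9, Wes)}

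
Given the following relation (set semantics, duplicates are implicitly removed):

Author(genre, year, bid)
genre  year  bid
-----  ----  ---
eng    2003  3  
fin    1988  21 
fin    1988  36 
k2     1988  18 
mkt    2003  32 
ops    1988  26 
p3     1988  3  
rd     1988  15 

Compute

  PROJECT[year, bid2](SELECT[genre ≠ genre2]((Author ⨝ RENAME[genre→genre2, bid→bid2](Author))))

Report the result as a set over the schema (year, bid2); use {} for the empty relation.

ρ[genre→genre2, bid→bid2]: schema becomes (genre2, year, bid2); tuples unchanged.
Joining Author and RENAME[genre→genre2, bid→bid2](Author) on year yields {(eng, 2003, 3, eng, 3), (eng, 2003, 3, mkt, 32), (fin, 1988, 21, fin, 21), (fin, 1988, 21, fin, 36), (fin, 1988, 21, k2, 18), (fin, 1988, 21, ops, 26), (fin, 1988, 21, p3, 3), (fin, 1988, 21, rd, 15), (fin, 1988, 36, fin, 21), (fin, 1988, 36, fin, 36), (fin, 1988, 36, k2, 18), (fin, 1988, 36, ops, 26), (fin, 1988, 36, p3, 3), (fin, 1988, 36, rd, 15), (k2, 1988, 18, fin, 21), (k2, 1988, 18, fin, 36), (k2, 1988, 18, k2, 18), (k2, 1988, 18, ops, 26), (k2, 1988, 18, p3, 3), (k2, 1988, 18, rd, 15), (mkt, 2003, 32, eng, 3), (mkt, 2003, 32, mkt, 32), (ops, 1988, 26, fin, 21), (ops, 1988, 26, fin, 36), (ops, 1988, 26, k2, 18), (ops, 1988, 26, ops, 26), (ops, 1988, 26, p3, 3), (ops, 1988, 26, rd, 15), (p3, 1988, 3, fin, 21), (p3, 1988, 3, fin, 36), (p3, 1988, 3, k2, 18), (p3, 1988, 3, ops, 26), (p3, 1988, 3, p3, 3), (p3, 1988, 3, rd, 15), (rd, 1988, 15, fin, 21), (rd, 1988, 15, fin, 36), (rd, 1988, 15, k2, 18), (rd, 1988, 15, ops, 26), (rd, 1988, 15, p3, 3), (rd, 1988, 15, rd, 15)}.
Selection genre ≠ genre2: {(eng, 2003, 3, mkt, 32), (fin, 1988, 21, k2, 18), (fin, 1988, 21, ops, 26), (fin, 1988, 21, p3, 3), (fin, 1988, 21, rd, 15), (fin, 1988, 36, k2, 18), (fin, 1988, 36, ops, 26), (fin, 1988, 36, p3, 3), (fin, 1988, 36, rd, 15), (k2, 1988, 18, fin, 21), (k2, 1988, 18, fin, 36), (k2, 1988, 18, ops, 26), (k2, 1988, 18, p3, 3), (k2, 1988, 18, rd, 15), (mkt, 2003, 32, eng, 3), (ops, 1988, 26, fin, 21), (ops, 1988, 26, fin, 36), (ops, 1988, 26, k2, 18), (ops, 1988, 26, p3, 3), (ops, 1988, 26, rd, 15), (p3, 1988, 3, fin, 21), (p3, 1988, 3, fin, 36), (p3, 1988, 3, k2, 18), (p3, 1988, 3, ops, 26), (p3, 1988, 3, rd, 15), (rd, 1988, 15, fin, 21), (rd, 1988, 15, fin, 36), (rd, 1988, 15, k2, 18), (rd, 1988, 15, ops, 26), (rd, 1988, 15, p3, 3)}
Projecting to year, bid2 (22 duplicate(s) eliminated): {(1988, 15), (1988, 18), (1988, 21), (1988, 26), (1988, 3), (1988, 36), (2003, 3), (2003, 32)}

{(1988, 15), (1988, 18), (1988, 21), (1988, 26), (1988, 3), (1988, 36), (2003, 3), (2003, 32)}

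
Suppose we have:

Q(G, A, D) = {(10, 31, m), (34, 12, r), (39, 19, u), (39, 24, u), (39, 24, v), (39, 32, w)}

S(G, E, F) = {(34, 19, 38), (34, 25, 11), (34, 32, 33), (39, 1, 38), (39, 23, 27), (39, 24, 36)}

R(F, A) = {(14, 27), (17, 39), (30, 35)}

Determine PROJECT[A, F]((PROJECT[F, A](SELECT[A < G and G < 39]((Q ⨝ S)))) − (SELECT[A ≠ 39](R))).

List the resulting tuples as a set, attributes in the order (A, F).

{(12, 11), (12, 33), (12, 38)}

Natural join on G: {(34, 12, r, 19, 38), (34, 12, r, 25, 11), (34, 12, r, 32, 33), (39, 19, u, 1, 38), (39, 19, u, 23, 27), (39, 19, u, 24, 36), (39, 24, u, 1, 38), (39, 24, u, 23, 27), (39, 24, u, 24, 36), (39, 24, v, 1, 38), (39, 24, v, 23, 27), (39, 24, v, 24, 36), (39, 32, w, 1, 38), (39, 32, w, 23, 27), (39, 32, w, 24, 36)}
Selection A < G and G < 39: {(34, 12, r, 19, 38), (34, 12, r, 25, 11), (34, 12, r, 32, 33)}
π_{F, A} gives {(11, 12), (33, 12), (38, 12)}.
Selection A ≠ 39: {(14, 27), (30, 35)}
Set difference of the two operands is {(11, 12), (33, 12), (38, 12)}.
π_{A, F} gives {(12, 11), (12, 33), (12, 38)}.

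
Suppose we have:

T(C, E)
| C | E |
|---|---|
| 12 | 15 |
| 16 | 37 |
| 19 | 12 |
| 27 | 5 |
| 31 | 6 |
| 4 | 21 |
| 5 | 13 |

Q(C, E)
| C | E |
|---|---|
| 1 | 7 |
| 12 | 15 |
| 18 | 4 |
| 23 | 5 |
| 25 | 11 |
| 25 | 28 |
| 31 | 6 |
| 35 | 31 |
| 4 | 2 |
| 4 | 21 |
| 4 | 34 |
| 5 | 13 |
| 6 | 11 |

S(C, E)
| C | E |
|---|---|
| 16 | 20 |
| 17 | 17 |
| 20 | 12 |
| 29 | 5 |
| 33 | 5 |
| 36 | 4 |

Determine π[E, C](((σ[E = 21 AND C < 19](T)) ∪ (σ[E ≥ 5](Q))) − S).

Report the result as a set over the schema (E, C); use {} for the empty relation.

{(11, 25), (11, 6), (13, 5), (15, 12), (21, 4), (28, 25), (31, 35), (34, 4), (5, 23), (6, 31), (7, 1)}

σ[E = 21 AND C < 19]: keep tuples satisfying E = 21 AND C < 19 → {(4, 21)}
σ[E ≥ 5]: keep tuples satisfying E ≥ 5 → {(1, 7), (12, 15), (23, 5), (25, 11), (25, 28), (31, 6), (35, 31), (4, 21), (4, 34), (5, 13), (6, 11)}
Set union of the two operands is {(1, 7), (12, 15), (23, 5), (25, 11), (25, 28), (31, 6), (35, 31), (4, 21), (4, 34), (5, 13), (6, 11)}.
Set difference of the two operands is {(1, 7), (12, 15), (23, 5), (25, 11), (25, 28), (31, 6), (35, 31), (4, 21), (4, 34), (5, 13), (6, 11)}.
Keep only column(s) E, C: {(11, 25), (11, 6), (13, 5), (15, 12), (21, 4), (28, 25), (31, 35), (34, 4), (5, 23), (6, 31), (7, 1)}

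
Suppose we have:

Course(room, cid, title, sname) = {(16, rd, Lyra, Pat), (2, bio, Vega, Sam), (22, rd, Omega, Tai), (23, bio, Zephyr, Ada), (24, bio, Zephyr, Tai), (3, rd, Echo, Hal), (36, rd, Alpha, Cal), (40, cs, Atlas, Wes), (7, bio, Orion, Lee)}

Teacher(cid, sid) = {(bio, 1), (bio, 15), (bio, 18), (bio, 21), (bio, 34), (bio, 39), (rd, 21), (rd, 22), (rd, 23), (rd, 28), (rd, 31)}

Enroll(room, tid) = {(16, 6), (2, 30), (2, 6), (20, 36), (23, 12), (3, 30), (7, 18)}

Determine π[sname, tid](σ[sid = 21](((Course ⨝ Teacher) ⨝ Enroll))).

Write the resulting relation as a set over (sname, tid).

{(Ada, 12), (Hal, 30), (Lee, 18), (Pat, 6), (Sam, 30), (Sam, 6)}

Natural join on cid: {(16, rd, Lyra, Pat, 21), (16, rd, Lyra, Pat, 22), (16, rd, Lyra, Pat, 23), (16, rd, Lyra, Pat, 28), (16, rd, Lyra, Pat, 31), (2, bio, Vega, Sam, 1), (2, bio, Vega, Sam, 15), (2, bio, Vega, Sam, 18), (2, bio, Vega, Sam, 21), (2, bio, Vega, Sam, 34), (2, bio, Vega, Sam, 39), (22, rd, Omega, Tai, 21), (22, rd, Omega, Tai, 22), (22, rd, Omega, Tai, 23), (22, rd, Omega, Tai, 28), (22, rd, Omega, Tai, 31), (23, bio, Zephyr, Ada, 1), (23, bio, Zephyr, Ada, 15), (23, bio, Zephyr, Ada, 18), (23, bio, Zephyr, Ada, 21), (23, bio, Zephyr, Ada, 34), (23, bio, Zephyr, Ada, 39), (24, bio, Zephyr, Tai, 1), (24, bio, Zephyr, Tai, 15), (24, bio, Zephyr, Tai, 18), (24, bio, Zephyr, Tai, 21), (24, bio, Zephyr, Tai, 34), (24, bio, Zephyr, Tai, 39), (3, rd, Echo, Hal, 21), (3, rd, Echo, Hal, 22), (3, rd, Echo, Hal, 23), (3, rd, Echo, Hal, 28), (3, rd, Echo, Hal, 31), (36, rd, Alpha, Cal, 21), (36, rd, Alpha, Cal, 22), (36, rd, Alpha, Cal, 23), (36, rd, Alpha, Cal, 28), (36, rd, Alpha, Cal, 31), (7, bio, Orion, Lee, 1), (7, bio, Orion, Lee, 15), (7, bio, Orion, Lee, 18), (7, bio, Orion, Lee, 21), (7, bio, Orion, Lee, 34), (7, bio, Orion, Lee, 39)}
Natural join on room: {(16, rd, Lyra, Pat, 21, 6), (16, rd, Lyra, Pat, 22, 6), (16, rd, Lyra, Pat, 23, 6), (16, rd, Lyra, Pat, 28, 6), (16, rd, Lyra, Pat, 31, 6), (2, bio, Vega, Sam, 1, 30), (2, bio, Vega, Sam, 1, 6), (2, bio, Vega, Sam, 15, 30), (2, bio, Vega, Sam, 15, 6), (2, bio, Vega, Sam, 18, 30), (2, bio, Vega, Sam, 18, 6), (2, bio, Vega, Sam, 21, 30), (2, bio, Vega, Sam, 21, 6), (2, bio, Vega, Sam, 34, 30), (2, bio, Vega, Sam, 34, 6), (2, bio, Vega, Sam, 39, 30), (2, bio, Vega, Sam, 39, 6), (23, bio, Zephyr, Ada, 1, 12), (23, bio, Zephyr, Ada, 15, 12), (23, bio, Zephyr, Ada, 18, 12), (23, bio, Zephyr, Ada, 21, 12), (23, bio, Zephyr, Ada, 34, 12), (23, bio, Zephyr, Ada, 39, 12), (3, rd, Echo, Hal, 21, 30), (3, rd, Echo, Hal, 22, 30), (3, rd, Echo, Hal, 23, 30), (3, rd, Echo, Hal, 28, 30), (3, rd, Echo, Hal, 31, 30), (7, bio, Orion, Lee, 1, 18), (7, bio, Orion, Lee, 15, 18), (7, bio, Orion, Lee, 18, 18), (7, bio, Orion, Lee, 21, 18), (7, bio, Orion, Lee, 34, 18), (7, bio, Orion, Lee, 39, 18)}
Selection sid = 21: {(16, rd, Lyra, Pat, 21, 6), (2, bio, Vega, Sam, 21, 30), (2, bio, Vega, Sam, 21, 6), (23, bio, Zephyr, Ada, 21, 12), (3, rd, Echo, Hal, 21, 30), (7, bio, Orion, Lee, 21, 18)}
Projecting to sname, tid: {(Ada, 12), (Hal, 30), (Lee, 18), (Pat, 6), (Sam, 30), (Sam, 6)}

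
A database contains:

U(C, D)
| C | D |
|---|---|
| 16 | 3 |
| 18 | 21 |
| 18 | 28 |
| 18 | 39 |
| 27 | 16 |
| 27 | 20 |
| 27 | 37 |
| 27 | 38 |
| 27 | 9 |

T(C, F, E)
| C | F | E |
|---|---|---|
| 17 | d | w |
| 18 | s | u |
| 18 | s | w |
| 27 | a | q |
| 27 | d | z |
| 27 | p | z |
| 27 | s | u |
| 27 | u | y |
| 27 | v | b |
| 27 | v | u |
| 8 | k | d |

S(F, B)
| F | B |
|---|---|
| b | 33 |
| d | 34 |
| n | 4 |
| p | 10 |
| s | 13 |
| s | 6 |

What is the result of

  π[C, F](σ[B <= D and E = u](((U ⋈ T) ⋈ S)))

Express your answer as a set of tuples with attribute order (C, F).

U ⋈ T (natural join on C): {(18, 21, s, u), (18, 21, s, w), (18, 28, s, u), (18, 28, s, w), (18, 39, s, u), (18, 39, s, w), (27, 16, a, q), (27, 16, d, z), (27, 16, p, z), (27, 16, s, u), (27, 16, u, y), (27, 16, v, b), (27, 16, v, u), (27, 20, a, q), (27, 20, d, z), (27, 20, p, z), (27, 20, s, u), (27, 20, u, y), (27, 20, v, b), (27, 20, v, u), (27, 37, a, q), (27, 37, d, z), (27, 37, p, z), (27, 37, s, u), (27, 37, u, y), (27, 37, v, b), (27, 37, v, u), (27, 38, a, q), (27, 38, d, z), (27, 38, p, z), (27, 38, s, u), (27, 38, u, y), (27, 38, v, b), (27, 38, v, u), (27, 9, a, q), (27, 9, d, z), (27, 9, p, z), (27, 9, s, u), (27, 9, u, y), (27, 9, v, b), (27, 9, v, u)}
(U ⋈ T) ⋈ S (natural join on F): {(18, 21, s, u, 13), (18, 21, s, u, 6), (18, 21, s, w, 13), (18, 21, s, w, 6), (18, 28, s, u, 13), (18, 28, s, u, 6), (18, 28, s, w, 13), (18, 28, s, w, 6), (18, 39, s, u, 13), (18, 39, s, u, 6), (18, 39, s, w, 13), (18, 39, s, w, 6), (27, 16, d, z, 34), (27, 16, p, z, 10), (27, 16, s, u, 13), (27, 16, s, u, 6), (27, 20, d, z, 34), (27, 20, p, z, 10), (27, 20, s, u, 13), (27, 20, s, u, 6), (27, 37, d, z, 34), (27, 37, p, z, 10), (27, 37, s, u, 13), (27, 37, s, u, 6), (27, 38, d, z, 34), (27, 38, p, z, 10), (27, 38, s, u, 13), (27, 38, s, u, 6), (27, 9, d, z, 34), (27, 9, p, z, 10), (27, 9, s, u, 13), (27, 9, s, u, 6)}
σ[B <= D and E = u]: keep tuples satisfying B <= D and E = u → {(18, 21, s, u, 13), (18, 21, s, u, 6), (18, 28, s, u, 13), (18, 28, s, u, 6), (18, 39, s, u, 13), (18, 39, s, u, 6), (27, 16, s, u, 13), (27, 16, s, u, 6), (27, 20, s, u, 13), (27, 20, s, u, 6), (27, 37, s, u, 13), (27, 37, s, u, 6), (27, 38, s, u, 13), (27, 38, s, u, 6), (27, 9, s, u, 6)}
π[C, F]: project onto (C, F) (13 duplicate(s) eliminated) → {(18, s), (27, s)}

{(18, s), (27, s)}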